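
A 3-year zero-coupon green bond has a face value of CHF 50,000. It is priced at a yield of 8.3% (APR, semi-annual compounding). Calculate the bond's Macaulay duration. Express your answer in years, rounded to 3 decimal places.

3.000 years

A zero-coupon bond has a single cash flow at maturity, so its Macaulay duration equals its maturity: 3 years.
(Equivalently: 6 semi-annual periods ÷ 2 = 3 years.)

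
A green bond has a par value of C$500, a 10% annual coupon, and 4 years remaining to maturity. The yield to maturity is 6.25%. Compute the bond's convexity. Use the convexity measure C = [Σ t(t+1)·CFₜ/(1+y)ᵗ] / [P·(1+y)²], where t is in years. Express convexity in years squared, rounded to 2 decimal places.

14.89

With y = 0.0625:
  t   CF        PV=CF/(1+0.0625)^t    t·PV        t(t+1)·PV
  1        50.00        47.0588        47.0588          94.1176
  2        50.00        44.2907        88.5813         265.7439
  3        50.00        41.6853       125.0560         500.2239
  4       550.00       431.5657     1,726.2629       8,631.3143
  Σ                    564.6005     1,986.9590       9,491.3998
P = 564.6005.
Convexity = Σ t(t+1)·PV / [P·(1+y)²] = 9,491.3998 / (564.6005 × 1.128906) = 14.89125.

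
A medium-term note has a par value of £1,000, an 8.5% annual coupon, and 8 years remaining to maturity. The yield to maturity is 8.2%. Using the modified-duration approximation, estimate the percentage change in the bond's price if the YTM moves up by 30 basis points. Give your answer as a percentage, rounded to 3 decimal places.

-1.701%

Periodic yield y = 0.082. Modified duration first:
  t   CF        PV=CF/(1+0.082)^t    t·PV
  1        85.00        78.5582        78.5582
  2        85.00        72.6046       145.2093
  3        85.00        67.1023       201.3068
  4        85.00        62.0169       248.0675
  5        85.00        57.3169       286.5845
  6        85.00        52.9731       317.8386
  7        85.00        48.9585       342.7095
  8     1,085.00       577.5793     4,620.6347
  Σ                  1,017.1098     6,240.9091
P = 1,017.1098; D_Mac = 6.13592 yrs; D_mod = 6.13592/(1+0.082) = 5.67091 yrs.
ΔP/P ≈ -D_mod · Δy = -5.67091 × (+0.003) = -0.017013 = -1.7013%.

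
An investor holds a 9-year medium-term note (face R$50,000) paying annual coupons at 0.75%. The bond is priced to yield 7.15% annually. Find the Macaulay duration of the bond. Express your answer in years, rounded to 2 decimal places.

8.63 years

Periodic yield y = 0.0715. Discount each cash flow and weight by its year:
  t   CF        PV=CF/(1+0.0715)^t    t·PV
  1       375.00       349.9767       349.9767
  2       375.00       326.6231       653.2462
  3       375.00       304.8279       914.4838
  4       375.00       284.4871     1,137.9484
  5       375.00       265.5036     1,327.5179
  6       375.00       247.7868     1,486.7210
  7       375.00       231.2523     1,618.7660
  8       375.00       215.8211     1,726.5687
  9    50,375.00    27,057.3638   243,516.2741
  Σ                 29,283.6424   252,731.5027
Price P = Σ PV = 29,283.6424.
Macaulay duration = Σ(t·PV) / P = 252,731.5027 / 29,283.6424 = 8.63047 years.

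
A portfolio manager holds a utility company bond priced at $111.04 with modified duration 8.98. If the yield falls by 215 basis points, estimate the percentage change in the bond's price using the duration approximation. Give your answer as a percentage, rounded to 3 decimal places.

Duration approximation: ΔP/P ≈ -D_mod · Δy = -8.98 × (-0.0215) = +0.193070.
As a percentage: +19.3070%.

+19.307%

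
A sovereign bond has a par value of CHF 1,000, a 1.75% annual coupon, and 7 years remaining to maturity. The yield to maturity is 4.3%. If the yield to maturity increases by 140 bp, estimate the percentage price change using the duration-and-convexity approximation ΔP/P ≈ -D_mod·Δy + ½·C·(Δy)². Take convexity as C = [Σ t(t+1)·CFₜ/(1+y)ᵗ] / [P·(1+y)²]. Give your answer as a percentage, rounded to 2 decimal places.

With y = 0.043:
  t   CF        PV=CF/(1+0.043)^t    t·PV        t(t+1)·PV
  1        17.50        16.7785        16.7785          33.5570
  2        17.50        16.0868        32.1736          96.5207
  3        17.50        15.4236        46.2707         185.0829
  4        17.50        14.7877        59.1508         295.7541
  5        17.50        14.1781        70.8903         425.3415
  6        17.50        13.5935        81.5612         570.9282
  7     1,017.50       757.7820     5,304.4737      42,435.7894
  Σ                    848.6301     5,611.2988      44,042.9740
P = 848.6301; D_Mac = 6.61218 yrs; D_mod = 6.33958 yrs; C = 47.70782.
Duration effect: -6.33958 × (+0.014) = -0.088754
Convexity effect: 0.5 × 47.70782 × (0.014)² = +0.0046754
ΔP/P ≈ -0.088754 + 0.0046754 = -0.084079 = -8.4079%.

-8.41%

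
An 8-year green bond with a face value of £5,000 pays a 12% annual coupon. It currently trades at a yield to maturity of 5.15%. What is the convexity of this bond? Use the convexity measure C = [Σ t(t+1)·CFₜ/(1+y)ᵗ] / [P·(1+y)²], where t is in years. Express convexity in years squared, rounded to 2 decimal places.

43.52

With y = 0.0515:
  t   CF        PV=CF/(1+0.0515)^t    t·PV        t(t+1)·PV
  1       600.00       570.6134       570.6134       1,141.2268
  2       600.00       542.6661     1,085.3322       3,255.9966
  3       600.00       516.0876     1,548.2628       6,193.0511
  4       600.00       490.8108     1,963.2433       9,816.2167
  5       600.00       466.7721     2,333.8604      14,003.1622
  6       600.00       443.9107     2,663.4640      18,644.2483
  7       600.00       422.1690     2,955.1828      23,641.4624
  8     5,600.00     3,747.2599    29,978.0789     269,802.7098
  Σ                  7,200.2895    43,098.0378     346,498.0741
P = 7,200.2895.
Convexity = Σ t(t+1)·PV / [P·(1+y)²] = 346,498.0741 / (7,200.2895 × 1.105652) = 43.52435.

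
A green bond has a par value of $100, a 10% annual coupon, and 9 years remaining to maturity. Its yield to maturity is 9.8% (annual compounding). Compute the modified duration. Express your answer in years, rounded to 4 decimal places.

5.7843 years

Periodic yield y = 0.098. First find Macaulay duration:
  t   CF        PV=CF/(1+0.098)^t    t·PV
  1        10.00         9.1075         9.1075
  2        10.00         8.2946        16.5892
  3        10.00         7.5543        22.6628
  4        10.00         6.8800        27.5201
  5        10.00         6.2660        31.3298
  6        10.00         5.7067        34.2403
  7        10.00         5.1974        36.3816
  8        10.00         4.7335        37.8679
  9       110.00        47.4211       426.7899
  Σ                    101.1610       642.4892
P = 101.1610; Macaulay duration = 642.4892 / 101.1610 = 6.35115 years.
Modified duration = D_Mac / (1 + y) = 6.35115 / 1.098 = 5.78429 years.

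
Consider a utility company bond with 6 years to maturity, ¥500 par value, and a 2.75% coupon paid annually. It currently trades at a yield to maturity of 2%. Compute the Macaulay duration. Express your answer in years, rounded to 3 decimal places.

5.622 years

Periodic yield y = 0.02. Discount each cash flow and weight by its year:
  t   CF        PV=CF/(1+0.02)^t    t·PV
  1        13.75        13.4804        13.4804
  2        13.75        13.2161        26.4321
  3        13.75        12.9569        38.8708
  4        13.75        12.7029        50.8115
  5        13.75        12.4538        62.2690
  6       513.75       456.1953     2,737.1718
  Σ                    521.0054     2,929.0356
Price P = Σ PV = 521.0054.
Macaulay duration = Σ(t·PV) / P = 2,929.0356 / 521.0054 = 5.62189 years.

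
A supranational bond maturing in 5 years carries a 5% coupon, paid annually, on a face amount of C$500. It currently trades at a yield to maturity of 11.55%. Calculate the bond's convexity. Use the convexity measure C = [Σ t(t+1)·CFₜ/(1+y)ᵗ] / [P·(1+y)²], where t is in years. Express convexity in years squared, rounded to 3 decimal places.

With y = 0.1155:
  t   CF        PV=CF/(1+0.1155)^t    t·PV        t(t+1)·PV
  1        25.00        22.4115        22.4115          44.8229
  2        25.00        20.0910        40.1819         120.5458
  3        25.00        18.0107        54.0322         216.1287
  4        25.00        16.1459        64.5835         322.9176
  5       525.00       303.9565     1,519.7825       9,118.6949
  Σ                    380.6155     1,700.9916       9,823.1100
P = 380.6155.
Convexity = Σ t(t+1)·PV / [P·(1+y)²] = 9,823.1100 / (380.6155 × 1.244340) = 20.74070.

20.741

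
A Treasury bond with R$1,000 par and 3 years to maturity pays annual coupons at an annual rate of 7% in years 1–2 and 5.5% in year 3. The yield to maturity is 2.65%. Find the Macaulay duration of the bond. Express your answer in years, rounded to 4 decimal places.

Periodic yield y = 0.0265. Discount each cash flow and weight by its year:
  t   CF        PV=CF/(1+0.0265)^t    t·PV
  1        70.00        68.1929        68.1929
  2        70.00        66.4324       132.8649
  3     1,055.00       975.3839     2,926.1518
  Σ                  1,110.0093     3,127.2096
Price P = Σ PV = 1,110.0093.
Macaulay duration = Σ(t·PV) / P = 3,127.2096 / 1,110.0093 = 2.81728 years.

2.8173 years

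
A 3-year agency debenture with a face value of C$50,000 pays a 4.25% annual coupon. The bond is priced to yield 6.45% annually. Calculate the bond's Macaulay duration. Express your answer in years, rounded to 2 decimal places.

2.88 years

Periodic yield y = 0.0645. Discount each cash flow and weight by its year:
  t   CF        PV=CF/(1+0.0645)^t    t·PV
  1     2,125.00     1,996.2424     1,996.2424
  2     2,125.00     1,875.2864     3,750.5728
  3    52,125.00    43,212.4680   129,637.4039
  Σ                 47,083.9967   135,384.2191
Price P = Σ PV = 47,083.9967.
Macaulay duration = Σ(t·PV) / P = 135,384.2191 / 47,083.9967 = 2.87538 years.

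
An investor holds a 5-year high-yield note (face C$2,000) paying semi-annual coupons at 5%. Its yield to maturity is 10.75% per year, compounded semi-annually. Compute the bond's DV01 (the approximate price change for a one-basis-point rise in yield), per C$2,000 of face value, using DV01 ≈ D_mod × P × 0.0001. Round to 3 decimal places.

Periodic yield y = 0.05375.
  t   CF        PV=CF/(1+0.05375)^t    t·PV
  1        50.00        47.4496        47.4496
  2        50.00        45.0293        90.0585
  3        50.00        42.7324       128.1972
  4        50.00        40.5527       162.2108
  5        50.00        38.4842       192.4208
  6        50.00        36.5212       219.1269
  7        50.00        34.6583       242.6079
  8        50.00        32.8904       263.1233
  9        50.00        31.2127       280.9145
  10    2,050.00     1,214.4454    12,144.4537
  Σ                  1,563.9760    13,770.5633
P = 1,563.9760; D_Mac = 8.80484 half-year periods = 4.40242 yrs; D_mod = 4.17786 yrs.
DV01 ≈ 4.17786 × 1,563.9760 × 0.0001 = 0.653408.

C$0.653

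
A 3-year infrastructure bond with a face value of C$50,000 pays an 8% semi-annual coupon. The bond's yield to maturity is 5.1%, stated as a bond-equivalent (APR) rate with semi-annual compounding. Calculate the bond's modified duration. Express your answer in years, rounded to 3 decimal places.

2.670 years

Periodic yield y = 0.0255. First find Macaulay duration:
  t   CF        PV=CF/(1+0.0255)^t    t·PV
  1     2,000.00     1,950.2682     1,950.2682
  2     2,000.00     1,901.7730     3,803.5459
  3     2,000.00     1,854.4836     5,563.4509
  4     2,000.00     1,808.3702     7,233.4807
  5     2,000.00     1,763.4034     8,817.0170
  6    52,000.00    44,708.4234   268,250.5406
  Σ                 53,986.7217   295,618.3032
P = 53,986.7217; Macaulay duration = 295,618.3032 / 53,986.7217 = 5.47576 half-year periods = 2.73788 years.
Modified duration = D_Mac / (1 + y) = 2.73788 / 1.0255 = 2.66980 years.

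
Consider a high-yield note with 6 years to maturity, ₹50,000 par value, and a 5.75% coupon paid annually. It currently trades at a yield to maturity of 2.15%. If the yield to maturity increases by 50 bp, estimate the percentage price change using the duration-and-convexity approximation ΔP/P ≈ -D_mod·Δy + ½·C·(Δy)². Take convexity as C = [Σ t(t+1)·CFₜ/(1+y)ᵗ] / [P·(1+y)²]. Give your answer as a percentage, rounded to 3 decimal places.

-2.559%

With y = 0.0215:
  t   CF        PV=CF/(1+0.0215)^t    t·PV        t(t+1)·PV
  1     2,875.00     2,814.4885     2,814.4885       5,628.9770
  2     2,875.00     2,755.2506     5,510.5012      16,531.5037
  3     2,875.00     2,697.2595     8,091.7786      32,367.1144
  4     2,875.00     2,640.4890    10,561.9561      52,809.7803
  5     2,875.00     2,584.9134    12,924.5669      77,547.4013
  6    52,875.00    46,539.3330   279,235.9979   1,954,651.9854
  Σ                 60,031.7340   319,139.2892   2,139,536.7621
P = 60,031.7340; D_Mac = 5.31618 yrs; D_mod = 5.20428 yrs; C = 34.15562.
Duration effect: -5.20428 × (+0.005) = -0.026021
Convexity effect: 0.5 × 34.15562 × (0.005)² = +0.0004269
ΔP/P ≈ -0.026021 + 0.0004269 = -0.025594 = -2.5594%.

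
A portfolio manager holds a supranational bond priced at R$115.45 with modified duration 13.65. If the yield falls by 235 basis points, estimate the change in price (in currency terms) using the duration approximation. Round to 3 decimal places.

Duration approximation: ΔP/P ≈ -D_mod · Δy = -13.65 × (-0.0235) = +0.320775.
ΔP ≈ 115.45 × (+0.320775) = +37.03347375.

+R$37.033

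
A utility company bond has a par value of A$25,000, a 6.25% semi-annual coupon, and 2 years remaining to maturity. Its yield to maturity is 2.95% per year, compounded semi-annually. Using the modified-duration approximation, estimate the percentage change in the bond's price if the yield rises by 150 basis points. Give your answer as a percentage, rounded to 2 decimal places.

Periodic yield y = 0.01475. Modified duration first:
  t   CF        PV=CF/(1+0.01475)^t    t·PV
  1       781.25       769.8941       769.8941
  2       781.25       758.7032     1,517.4064
  3       781.25       747.6750     2,243.0250
  4    25,781.25    24,314.6336    97,258.5346
  Σ                 26,590.9059   101,788.8600
P = 26,590.9059; D_Mac = 3.82796 half-year periods = 1.91398 yrs; D_mod = 1.91398/(1+0.01475) = 1.88616 yrs.
ΔP/P ≈ -D_mod · Δy = -1.88616 × (+0.015) = -0.028292 = -2.8292%.

-2.83%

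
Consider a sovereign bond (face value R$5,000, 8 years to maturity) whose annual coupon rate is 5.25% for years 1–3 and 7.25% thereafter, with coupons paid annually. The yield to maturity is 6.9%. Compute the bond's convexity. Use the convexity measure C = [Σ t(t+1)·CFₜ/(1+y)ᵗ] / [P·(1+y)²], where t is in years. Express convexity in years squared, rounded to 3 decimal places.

With y = 0.069:
  t   CF        PV=CF/(1+0.069)^t    t·PV        t(t+1)·PV
  1       262.50       245.5566       245.5566         491.1132
  2       262.50       229.7068       459.4136       1,378.2409
  3       262.50       214.8801       644.6403       2,578.5612
  4       362.50       277.5858     1,110.3431       5,551.7153
  5       362.50       259.6686     1,298.3431       7,790.0589
  6       362.50       242.9080     1,457.4479      10,202.1351
  7       362.50       227.2292     1,590.6042      12,724.8333
  8     5,362.50     3,144.4570    25,155.6562     226,400.9057
  Σ                  4,841.9921    31,962.0050     267,117.5636
P = 4,841.9921.
Convexity = Σ t(t+1)·PV / [P·(1+y)²] = 267,117.5636 / (4,841.9921 × 1.142761) = 48.27508.

48.275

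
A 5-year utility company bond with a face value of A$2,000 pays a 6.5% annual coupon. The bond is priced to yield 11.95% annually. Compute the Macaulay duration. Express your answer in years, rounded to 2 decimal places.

4.35 years

Periodic yield y = 0.1195. Discount each cash flow and weight by its year:
  t   CF        PV=CF/(1+0.1195)^t    t·PV
  1       130.00       116.1233       116.1233
  2       130.00       103.7278       207.4556
  3       130.00        92.6555       277.9664
  4       130.00        82.7650       331.0602
  5     2,130.00     1,211.3206     6,056.6032
  Σ                  1,606.5922     6,989.2086
Price P = Σ PV = 1,606.5922.
Macaulay duration = Σ(t·PV) / P = 6,989.2086 / 1,606.5922 = 4.35033 years.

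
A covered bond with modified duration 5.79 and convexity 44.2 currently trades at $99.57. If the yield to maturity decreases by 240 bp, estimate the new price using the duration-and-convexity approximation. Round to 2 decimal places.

Duration effect: -D_mod·Δy = -5.79 × (-0.024) = +0.138960
Convexity effect: ½·C·(Δy)² = 0.5 × 44.2 × (-0.024)² = +0.0127296
ΔP/P ≈ +0.138960 + 0.0127296 = +0.1516896
New price ≈ 99.57 × (1 + 0.1516896) = 114.673733472.

$114.67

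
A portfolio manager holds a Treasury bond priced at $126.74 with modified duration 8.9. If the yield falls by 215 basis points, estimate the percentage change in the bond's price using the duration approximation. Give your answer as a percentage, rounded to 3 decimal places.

Duration approximation: ΔP/P ≈ -D_mod · Δy = -8.9 × (-0.0215) = +0.191350.
As a percentage: +19.1350%.

+19.135%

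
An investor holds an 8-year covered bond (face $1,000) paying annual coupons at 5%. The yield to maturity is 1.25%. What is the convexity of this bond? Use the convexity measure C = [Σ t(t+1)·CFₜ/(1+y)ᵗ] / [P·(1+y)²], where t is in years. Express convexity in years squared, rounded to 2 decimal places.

With y = 0.0125:
  t   CF        PV=CF/(1+0.0125)^t    t·PV        t(t+1)·PV
  1        50.00        49.3827        49.3827          98.7654
  2        50.00        48.7731        97.5461         292.6383
  3        50.00        48.1709       144.5127         578.0510
  4        50.00        47.5762       190.3049         951.5243
  5        50.00        46.9889       234.9443       1,409.6656
  6        50.00        46.4087       278.4525       1,949.1672
  7        50.00        45.8358       320.8506       2,566.8046
  8     1,050.00       950.6684     7,605.3469      68,448.1225
  Σ                  1,283.8047     8,921.3407      76,294.7390
P = 1,283.8047.
Convexity = Σ t(t+1)·PV / [P·(1+y)²] = 76,294.7390 / (1,283.8047 × 1.025156) = 57.97030.

57.97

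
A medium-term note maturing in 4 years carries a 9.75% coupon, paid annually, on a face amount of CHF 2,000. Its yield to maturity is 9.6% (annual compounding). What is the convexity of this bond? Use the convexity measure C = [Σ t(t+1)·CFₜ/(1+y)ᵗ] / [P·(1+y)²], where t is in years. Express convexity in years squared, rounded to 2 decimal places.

With y = 0.096:
  t   CF        PV=CF/(1+0.096)^t    t·PV        t(t+1)·PV
  1       195.00       177.9197       177.9197         355.8394
  2       195.00       162.3355       324.6710         974.0130
  3       195.00       148.1163       444.3490       1,777.3960
  4     2,195.00     1,521.2210     6,084.8839      30,424.4197
  Σ                  2,009.5925     7,031.8236      33,531.6681
P = 2,009.5925.
Convexity = Σ t(t+1)·PV / [P·(1+y)²] = 33,531.6681 / (2,009.5925 × 1.201216) = 13.89076.

13.89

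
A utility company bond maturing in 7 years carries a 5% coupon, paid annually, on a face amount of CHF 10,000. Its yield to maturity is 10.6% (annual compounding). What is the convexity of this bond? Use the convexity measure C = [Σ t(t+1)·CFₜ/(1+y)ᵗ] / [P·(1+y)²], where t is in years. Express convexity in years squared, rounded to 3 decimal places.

With y = 0.106:
  t   CF        PV=CF/(1+0.106)^t    t·PV        t(t+1)·PV
  1       500.00       452.0796       452.0796         904.1591
  2       500.00       408.7519       817.5037       2,452.5112
  3       500.00       369.5767     1,108.7302       4,434.9208
  4       500.00       334.1562     1,336.6247       6,683.1236
  5       500.00       302.1304     1,510.6518       9,063.9108
  6       500.00       273.1739     1,639.0435      11,473.3048
  7    10,500.00     5,186.8467    36,307.9267     290,463.4138
  Σ                  7,326.7153    43,172.5603     325,475.3442
P = 7,326.7153.
Convexity = Σ t(t+1)·PV / [P·(1+y)²] = 325,475.3442 / (7,326.7153 × 1.223236) = 36.31604.

36.316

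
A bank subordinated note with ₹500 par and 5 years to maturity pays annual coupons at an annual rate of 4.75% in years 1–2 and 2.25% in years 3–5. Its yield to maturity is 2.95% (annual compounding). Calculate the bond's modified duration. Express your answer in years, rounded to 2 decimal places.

Periodic yield y = 0.0295. First find Macaulay duration:
  t   CF        PV=CF/(1+0.0295)^t    t·PV
  1        23.75        23.0695        23.0695
  2        23.75        22.4084        44.8168
  3        11.25        10.3104        30.9311
  4        11.25        10.0149        40.0596
  5       511.25       442.0807     2,210.4036
  Σ                    507.8838     2,349.2805
P = 507.8838; Macaulay duration = 2,349.2805 / 507.8838 = 4.62563 years.
Modified duration = D_Mac / (1 + y) = 4.62563 / 1.0295 = 4.49308 years.

4.49 years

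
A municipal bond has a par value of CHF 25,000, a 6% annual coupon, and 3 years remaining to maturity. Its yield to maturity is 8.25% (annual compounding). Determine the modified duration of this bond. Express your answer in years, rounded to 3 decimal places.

Periodic yield y = 0.0825. First find Macaulay duration:
  t   CF        PV=CF/(1+0.0825)^t    t·PV
  1     1,500.00     1,385.6813     1,385.6813
  2     1,500.00     1,280.0751     2,560.1502
  3    26,500.00    20,891.1409    62,673.4228
  Σ                 23,556.8973    66,619.2543
P = 23,556.8973; Macaulay duration = 66,619.2543 / 23,556.8973 = 2.82801 years.
Modified duration = D_Mac / (1 + y) = 2.82801 / 1.0825 = 2.61248 years.

2.612 years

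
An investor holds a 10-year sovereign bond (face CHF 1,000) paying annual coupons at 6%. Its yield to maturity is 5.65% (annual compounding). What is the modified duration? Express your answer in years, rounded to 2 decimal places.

Periodic yield y = 0.0565. First find Macaulay duration:
  t   CF        PV=CF/(1+0.0565)^t    t·PV
  1        60.00        56.7913        56.7913
  2        60.00        53.7542       107.5084
  3        60.00        50.8795       152.6385
  4        60.00        48.1585       192.6341
  5        60.00        45.5831       227.9154
  6        60.00        43.1454       258.8722
  7        60.00        40.8380       285.8662
  8        60.00        38.6541       309.2326
  9        60.00        36.5869       329.2822
  10    1,060.00       611.8019     6,118.0194
  Σ                  1,026.1929     8,038.7603
P = 1,026.1929; Macaulay duration = 8,038.7603 / 1,026.1929 = 7.83358 years.
Modified duration = D_Mac / (1 + y) = 7.83358 / 1.0565 = 7.41465 years.

7.41 years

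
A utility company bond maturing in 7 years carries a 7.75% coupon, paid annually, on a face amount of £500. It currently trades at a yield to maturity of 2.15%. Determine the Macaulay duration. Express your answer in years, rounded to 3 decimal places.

Periodic yield y = 0.0215. Discount each cash flow and weight by its year:
  t   CF        PV=CF/(1+0.0215)^t    t·PV
  1        38.75        37.9344        37.9344
  2        38.75        37.1360        74.2720
  3        38.75        36.3544       109.0631
  4        38.75        35.5892       142.3568
  5        38.75        34.8401       174.2007
  6        38.75        34.1068       204.6410
  7       538.75       464.2145     3,249.5014
  Σ                    680.1754     3,991.9694
Price P = Σ PV = 680.1754.
Macaulay duration = Σ(t·PV) / P = 3,991.9694 / 680.1754 = 5.86903 years.

5.869 years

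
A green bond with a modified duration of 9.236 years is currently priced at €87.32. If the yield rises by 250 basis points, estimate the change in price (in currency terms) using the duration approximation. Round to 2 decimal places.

-€20.16

Duration approximation: ΔP/P ≈ -D_mod · Δy = -9.236 × (+0.025) = -0.230900.
ΔP ≈ 87.32 × (-0.230900) = -20.162188.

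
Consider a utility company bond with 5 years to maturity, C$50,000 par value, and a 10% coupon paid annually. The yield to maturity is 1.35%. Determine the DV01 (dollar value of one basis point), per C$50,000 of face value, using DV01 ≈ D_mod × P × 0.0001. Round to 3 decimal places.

C$30.113

Periodic yield y = 0.0135.
  t   CF        PV=CF/(1+0.0135)^t    t·PV
  1     5,000.00     4,933.3991     4,933.3991
  2     5,000.00     4,867.6854     9,735.3707
  3     5,000.00     4,802.8469    14,408.5408
  4     5,000.00     4,738.8722    18,955.4886
  5    55,000.00    51,433.2449   257,166.2243
  Σ                 70,776.0484   305,199.0236
P = 70,776.0484; D_Mac = 4.31218 yrs; D_mod = 4.25474 yrs.
DV01 ≈ 4.25474 × 70,776.0484 × 0.0001 = 30.113372.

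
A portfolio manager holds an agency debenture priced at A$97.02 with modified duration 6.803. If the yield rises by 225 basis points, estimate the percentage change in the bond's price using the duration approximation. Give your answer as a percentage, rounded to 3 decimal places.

Duration approximation: ΔP/P ≈ -D_mod · Δy = -6.803 × (+0.0225) = -0.1530675.
As a percentage: -15.30675%.

-15.307%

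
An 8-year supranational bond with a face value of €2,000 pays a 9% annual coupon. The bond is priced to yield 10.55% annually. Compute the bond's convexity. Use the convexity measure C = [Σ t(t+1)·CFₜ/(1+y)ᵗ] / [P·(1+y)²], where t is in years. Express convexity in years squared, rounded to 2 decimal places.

With y = 0.1055:
  t   CF        PV=CF/(1+0.1055)^t    t·PV        t(t+1)·PV
  1       180.00       162.8223       162.8223         325.6445
  2       180.00       147.2838       294.5676         883.7029
  3       180.00       133.2282       399.6847       1,598.7388
  4       180.00       120.5140       482.0560       2,410.2801
  5       180.00       109.0131       545.0656       3,270.3936
  6       180.00        98.6098       591.6587       4,141.6111
  7       180.00        89.1993       624.3949       4,995.1589
  8     2,180.00       977.2069     7,817.6551      70,358.8957
  Σ                  1,837.8774    10,917.9049      87,984.4255
P = 1,837.8774.
Convexity = Σ t(t+1)·PV / [P·(1+y)²] = 87,984.4255 / (1,837.8774 × 1.222130) = 39.17164.

39.17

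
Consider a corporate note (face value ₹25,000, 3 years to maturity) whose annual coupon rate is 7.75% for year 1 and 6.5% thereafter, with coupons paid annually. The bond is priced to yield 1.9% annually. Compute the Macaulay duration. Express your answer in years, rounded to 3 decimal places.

2.813 years

Periodic yield y = 0.019. Discount each cash flow and weight by its year:
  t   CF        PV=CF/(1+0.019)^t    t·PV
  1     1,937.50     1,901.3739     1,901.3739
  2     1,625.00     1,564.9663     3,129.9327
  3    26,625.00    25,163.2692    75,489.8077
  Σ                 28,629.6095    80,521.1143
Price P = Σ PV = 28,629.6095.
Macaulay duration = Σ(t·PV) / P = 80,521.1143 / 28,629.6095 = 2.81251 years.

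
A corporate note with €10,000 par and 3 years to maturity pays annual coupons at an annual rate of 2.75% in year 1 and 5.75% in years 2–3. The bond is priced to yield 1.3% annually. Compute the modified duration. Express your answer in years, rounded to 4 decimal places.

2.8625 years

Periodic yield y = 0.013. First find Macaulay duration:
  t   CF        PV=CF/(1+0.013)^t    t·PV
  1       275.00       271.4709       271.4709
  2       575.00       560.3366     1,120.6731
  3    10,575.00    10,173.0702    30,519.2105
  Σ                 11,004.8776    31,911.3545
P = 11,004.8776; Macaulay duration = 31,911.3545 / 11,004.8776 = 2.89975 years.
Modified duration = D_Mac / (1 + y) = 2.89975 / 1.013 = 2.86253 years.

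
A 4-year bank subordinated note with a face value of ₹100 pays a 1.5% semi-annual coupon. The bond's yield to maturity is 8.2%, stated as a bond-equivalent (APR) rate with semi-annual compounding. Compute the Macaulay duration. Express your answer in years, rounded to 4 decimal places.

3.8797 years

Periodic yield y = 0.041. Discount each cash flow and weight by its period:
  t   CF        PV=CF/(1+0.041)^t    t·PV
  1         0.75         0.7205         0.7205
  2         0.75         0.6921         1.3842
  3         0.75         0.6648         1.9945
  4         0.75         0.6386         2.5546
  5         0.75         0.6135         3.0675
  6         0.75         0.5893         3.5360
  7         0.75         0.5661         3.9628
  8       100.75        73.0532       584.4256
  Σ                     77.5381       601.6455
Price P = Σ PV = 77.5381.
Macaulay duration = Σ(t·PV) / P = 601.6455 / 77.5381 = 7.75935 half-year periods.
In years: 7.75935 / 2 = 3.87967 years.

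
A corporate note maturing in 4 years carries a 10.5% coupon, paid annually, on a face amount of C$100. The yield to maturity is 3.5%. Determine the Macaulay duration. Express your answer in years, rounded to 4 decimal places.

Periodic yield y = 0.035. Discount each cash flow and weight by its year:
  t   CF        PV=CF/(1+0.035)^t    t·PV
  1        10.50        10.1449        10.1449
  2        10.50         9.8019        19.6037
  3        10.50         9.4704        28.4112
  4       110.50        96.2944       385.1775
  Σ                    125.7116       443.3373
Price P = Σ PV = 125.7116.
Macaulay duration = Σ(t·PV) / P = 443.3373 / 125.7116 = 3.52662 years.

3.5266 years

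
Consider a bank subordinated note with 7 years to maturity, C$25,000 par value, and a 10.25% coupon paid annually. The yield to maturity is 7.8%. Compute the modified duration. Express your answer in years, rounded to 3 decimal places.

Periodic yield y = 0.078. First find Macaulay duration:
  t   CF        PV=CF/(1+0.078)^t    t·PV
  1     2,562.50     2,377.0872     2,377.0872
  2     2,562.50     2,205.0902     4,410.1803
  3     2,562.50     2,045.5382     6,136.6146
  4     2,562.50     1,897.5308     7,590.1231
  5     2,562.50     1,760.2326     8,801.1632
  6     2,562.50     1,632.8689     9,797.2132
  7    27,562.50    16,292.4832   114,047.3821
  Σ                 28,210.8310   153,159.7638
P = 28,210.8310; Macaulay duration = 153,159.7638 / 28,210.8310 = 5.42911 years.
Modified duration = D_Mac / (1 + y) = 5.42911 / 1.078 = 5.03628 years.

5.036 years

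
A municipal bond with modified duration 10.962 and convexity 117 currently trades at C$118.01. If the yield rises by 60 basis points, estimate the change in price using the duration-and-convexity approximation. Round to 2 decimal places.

-C$7.51

Duration effect: -D_mod·Δy = -10.962 × (+0.006) = -0.065772
Convexity effect: ½·C·(Δy)² = 0.5 × 117 × (0.006)² = +0.0021060
ΔP/P ≈ -0.065772 + 0.0021060 = -0.063666
ΔP ≈ 118.01 × (-0.063666) = -7.51322466.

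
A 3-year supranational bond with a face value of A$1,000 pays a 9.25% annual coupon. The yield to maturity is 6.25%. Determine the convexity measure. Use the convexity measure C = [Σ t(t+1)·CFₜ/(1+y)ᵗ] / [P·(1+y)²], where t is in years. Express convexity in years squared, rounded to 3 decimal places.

9.512

With y = 0.0625:
  t   CF        PV=CF/(1+0.0625)^t    t·PV        t(t+1)·PV
  1        92.50        87.0588        87.0588         174.1176
  2        92.50        81.9377       163.8754         491.6263
  3     1,092.50       910.8243     2,732.4730      10,929.8921
  Σ                  1,079.8209     2,983.4073      11,595.6361
P = 1,079.8209.
Convexity = Σ t(t+1)·PV / [P·(1+y)²] = 11,595.6361 / (1,079.8209 × 1.128906) = 9.51229.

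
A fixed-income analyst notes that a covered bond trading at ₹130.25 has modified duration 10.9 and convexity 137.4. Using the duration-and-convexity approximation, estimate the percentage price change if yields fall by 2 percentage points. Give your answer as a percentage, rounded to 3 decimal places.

Duration effect: -D_mod·Δy = -10.9 × (-0.02) = +0.218000
Convexity effect: ½·C·(Δy)² = 0.5 × 137.4 × (-0.02)² = +0.0274800
ΔP/P ≈ +0.218000 + 0.0274800 = +0.245480
= +24.5480%.

+24.548%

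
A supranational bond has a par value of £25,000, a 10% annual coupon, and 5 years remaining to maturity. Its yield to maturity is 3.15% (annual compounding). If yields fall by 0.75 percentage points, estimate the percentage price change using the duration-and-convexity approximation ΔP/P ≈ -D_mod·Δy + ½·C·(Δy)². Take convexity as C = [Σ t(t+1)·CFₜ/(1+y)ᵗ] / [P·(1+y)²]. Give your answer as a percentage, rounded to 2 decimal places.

With y = 0.0315:
  t   CF        PV=CF/(1+0.0315)^t    t·PV        t(t+1)·PV
  1     2,500.00     2,423.6549     2,423.6549       4,847.3097
  2     2,500.00     2,349.6412     4,699.2823      14,097.8470
  3     2,500.00     2,277.8877     6,833.6631      27,334.6525
  4     2,500.00     2,208.3255     8,833.3018      44,166.5092
  5    27,500.00    23,549.7625   117,748.8127     706,492.8761
  Σ                 32,809.2718   140,538.7149     796,939.1946
P = 32,809.2718; D_Mac = 4.28351 yrs; D_mod = 4.15270 yrs; C = 22.82917.
Duration effect: -4.15270 × (-0.0075) = +0.031145
Convexity effect: 0.5 × 22.82917 × (-0.0075)² = +0.0006421
ΔP/P ≈ +0.031145 + 0.0006421 = +0.031787 = +3.1787%.

+3.18%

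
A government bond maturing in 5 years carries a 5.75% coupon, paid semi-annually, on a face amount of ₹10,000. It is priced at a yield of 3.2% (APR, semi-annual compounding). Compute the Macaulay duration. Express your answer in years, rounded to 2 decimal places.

Periodic yield y = 0.016. Discount each cash flow and weight by its period:
  t   CF        PV=CF/(1+0.016)^t    t·PV
  1       287.50       282.9724       282.9724
  2       287.50       278.5162       557.0324
  3       287.50       274.1301       822.3903
  4       287.50       269.8131     1,079.2524
  5       287.50       265.5641     1,327.8203
  6       287.50       261.3820     1,568.2917
  7       287.50       257.2657     1,800.8599
  8       287.50       253.2143     2,025.7142
  9       287.50       249.2266     2,243.0398
  10   10,287.50     8,777.5390    87,775.3902
  Σ                 11,169.6235    99,482.7637
Price P = Σ PV = 11,169.6235.
Macaulay duration = Σ(t·PV) / P = 99,482.7637 / 11,169.6235 = 8.90655 half-year periods.
In years: 8.90655 / 2 = 4.45327 years.

4.45 years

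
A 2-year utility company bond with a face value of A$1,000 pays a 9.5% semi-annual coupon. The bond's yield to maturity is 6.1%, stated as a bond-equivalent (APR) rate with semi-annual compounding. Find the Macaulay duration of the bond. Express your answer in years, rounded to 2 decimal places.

1.87 years

Periodic yield y = 0.0305. Discount each cash flow and weight by its period:
  t   CF        PV=CF/(1+0.0305)^t    t·PV
  1        47.50        46.0941        46.0941
  2        47.50        44.7299        89.4597
  3        47.50        43.4060       130.2180
  4     1,047.50       928.8852     3,715.5408
  Σ                  1,063.1152     3,981.3127
Price P = Σ PV = 1,063.1152.
Macaulay duration = Σ(t·PV) / P = 3,981.3127 / 1,063.1152 = 3.74495 half-year periods.
In years: 3.74495 / 2 = 1.87247 years.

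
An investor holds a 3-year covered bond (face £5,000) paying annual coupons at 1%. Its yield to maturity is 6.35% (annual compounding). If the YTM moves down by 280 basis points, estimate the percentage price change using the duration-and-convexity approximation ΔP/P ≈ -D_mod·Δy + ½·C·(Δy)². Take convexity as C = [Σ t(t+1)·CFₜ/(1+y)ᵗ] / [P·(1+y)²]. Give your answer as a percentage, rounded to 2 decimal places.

With y = 0.0635:
  t   CF        PV=CF/(1+0.0635)^t    t·PV        t(t+1)·PV
  1        50.00        47.0146        47.0146          94.0291
  2        50.00        44.2074        88.4148         265.2444
  3     5,050.00     4,198.3525    12,595.0574      50,380.2295
  Σ                  4,289.5744    12,730.4868      50,739.5031
P = 4,289.5744; D_Mac = 2.96777 yrs; D_mod = 2.79057 yrs; C = 10.45820.
Duration effect: -2.79057 × (-0.028) = +0.078136
Convexity effect: 0.5 × 10.45820 × (-0.028)² = +0.0040996
ΔP/P ≈ +0.078136 + 0.0040996 = +0.082236 = +8.2236%.

+8.22%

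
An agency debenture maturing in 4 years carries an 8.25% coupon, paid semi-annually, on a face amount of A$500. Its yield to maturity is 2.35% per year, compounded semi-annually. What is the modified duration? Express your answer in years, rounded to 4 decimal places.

Periodic yield y = 0.01175. First find Macaulay duration:
  t   CF        PV=CF/(1+0.01175)^t    t·PV
  1       20.625        20.3855        20.3855
  2       20.625        20.1487        40.2974
  3       20.625        19.9147        59.7442
  4       20.625        19.6834        78.7338
  5       20.625        19.4549        97.2743
  6       20.625        19.2289       115.3735
  7       20.625        19.0056       133.0392
  8      520.625       474.1757     3,793.4058
  Σ                    611.9974     4,338.2535
P = 611.9974; Macaulay duration = 4,338.2535 / 611.9974 = 7.08868 half-year periods = 3.54434 years.
Modified duration = D_Mac / (1 + y) = 3.54434 / 1.01175 = 3.50318 years.

3.5032 years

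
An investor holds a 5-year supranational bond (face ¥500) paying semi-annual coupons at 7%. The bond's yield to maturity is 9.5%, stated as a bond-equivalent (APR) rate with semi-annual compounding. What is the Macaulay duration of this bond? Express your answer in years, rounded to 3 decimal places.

4.260 years

Periodic yield y = 0.0475. Discount each cash flow and weight by its period:
  t   CF        PV=CF/(1+0.0475)^t    t·PV
  1        17.50        16.7064        16.7064
  2        17.50        15.9489        31.8977
  3        17.50        15.2257        45.6770
  4        17.50        14.5352        58.1409
  5        17.50        13.8761        69.3806
  6        17.50        13.2469        79.4813
  7        17.50        12.6462        88.5234
  8        17.50        12.0727        96.5819
  9        17.50        11.5253       103.7276
  10      517.50       325.3644     3,253.6440
  Σ                    451.1478     3,843.7609
Price P = Σ PV = 451.1478.
Macaulay duration = Σ(t·PV) / P = 3,843.7609 / 451.1478 = 8.51996 half-year periods.
In years: 8.51996 / 2 = 4.25998 years.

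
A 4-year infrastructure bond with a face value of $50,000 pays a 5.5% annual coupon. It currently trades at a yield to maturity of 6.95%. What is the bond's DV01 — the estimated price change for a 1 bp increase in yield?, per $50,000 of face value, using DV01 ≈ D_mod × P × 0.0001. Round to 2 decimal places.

$16.40

Periodic yield y = 0.0695.
  t   CF        PV=CF/(1+0.0695)^t    t·PV
  1     2,750.00     2,571.2950     2,571.2950
  2     2,750.00     2,404.2029     4,808.4058
  3     2,750.00     2,247.9690     6,743.9071
  4    52,750.00    40,318.0304   161,272.1217
  Σ                 47,541.4974   175,395.7297
P = 47,541.4974; D_Mac = 3.68932 yrs; D_mod = 3.44957 yrs.
DV01 ≈ 3.44957 × 47,541.4974 × 0.0001 = 16.399788.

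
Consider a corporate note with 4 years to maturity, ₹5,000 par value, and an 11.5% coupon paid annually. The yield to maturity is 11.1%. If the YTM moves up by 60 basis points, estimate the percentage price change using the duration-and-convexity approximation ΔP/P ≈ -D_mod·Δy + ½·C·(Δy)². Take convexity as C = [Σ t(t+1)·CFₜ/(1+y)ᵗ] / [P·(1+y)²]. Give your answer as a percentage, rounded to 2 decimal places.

-1.83%

With y = 0.111:
  t   CF        PV=CF/(1+0.111)^t    t·PV        t(t+1)·PV
  1       575.00       517.5518       517.5518       1,035.1035
  2       575.00       465.8432       931.6863       2,795.0590
  3       575.00       419.3008     1,257.9023       5,031.6093
  4     5,575.00     3,659.2210    14,636.8839      73,184.4194
  Σ                  5,061.9167    17,344.0243      82,046.1912
P = 5,061.9167; D_Mac = 3.42637 yrs; D_mod = 3.08405 yrs; C = 13.13153.
Duration effect: -3.08405 × (+0.006) = -0.018504
Convexity effect: 0.5 × 13.13153 × (0.006)² = +0.0002364
ΔP/P ≈ -0.018504 + 0.0002364 = -0.018268 = -1.8268%.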